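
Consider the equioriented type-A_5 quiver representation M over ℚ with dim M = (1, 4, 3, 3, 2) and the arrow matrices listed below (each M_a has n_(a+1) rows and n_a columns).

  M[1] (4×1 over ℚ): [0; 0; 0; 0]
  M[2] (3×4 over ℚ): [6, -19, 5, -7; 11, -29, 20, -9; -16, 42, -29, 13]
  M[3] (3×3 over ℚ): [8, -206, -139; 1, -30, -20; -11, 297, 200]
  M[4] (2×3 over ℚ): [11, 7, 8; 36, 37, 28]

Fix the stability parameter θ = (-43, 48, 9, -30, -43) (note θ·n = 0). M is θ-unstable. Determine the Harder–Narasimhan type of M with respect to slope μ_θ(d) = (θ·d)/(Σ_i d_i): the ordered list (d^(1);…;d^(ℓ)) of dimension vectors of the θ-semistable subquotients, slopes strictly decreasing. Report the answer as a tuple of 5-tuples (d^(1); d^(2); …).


Interval decomposition of M: I[1,1], I[2,2], I[2,4], I[2,5]^2.
HN type (ℓ=4): μ^(1)=48; μ^(2)=9; μ^(3)=-4; μ^(4)=-43

((0, 1, 0, 0, 0); (0, 1, 1, 1, 0); (0, 2, 2, 2, 2); (1, 0, 0, 0, 0))


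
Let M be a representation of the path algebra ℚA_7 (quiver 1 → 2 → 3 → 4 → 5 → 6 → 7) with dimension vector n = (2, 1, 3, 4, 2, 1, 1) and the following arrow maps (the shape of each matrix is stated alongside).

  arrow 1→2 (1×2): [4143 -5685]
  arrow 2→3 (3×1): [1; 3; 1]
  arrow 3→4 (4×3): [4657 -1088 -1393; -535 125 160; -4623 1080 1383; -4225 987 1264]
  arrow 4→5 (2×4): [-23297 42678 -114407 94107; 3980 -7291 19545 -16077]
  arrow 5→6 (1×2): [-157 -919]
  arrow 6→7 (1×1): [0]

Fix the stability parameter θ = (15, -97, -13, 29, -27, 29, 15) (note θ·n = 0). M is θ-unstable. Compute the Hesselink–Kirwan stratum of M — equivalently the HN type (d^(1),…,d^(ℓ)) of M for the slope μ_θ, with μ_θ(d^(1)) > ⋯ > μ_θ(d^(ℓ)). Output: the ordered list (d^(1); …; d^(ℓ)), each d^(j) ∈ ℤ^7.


Interval decomposition of M: I[1,1], I[1,3], I[3,5], I[3,6], I[4,4]^2, I[7,7].
HN type (ℓ=5): μ^(1)=29; μ^(2)=15; μ^(3)=1; μ^(4)=-13; μ^(5)=-41

((0, 0, 0, 2, 0, 1, 0); (1, 0, 0, 0, 0, 0, 1); (0, 0, 0, 2, 2, 0, 0); (0, 0, 3, 0, 0, 0, 0); (1, 1, 0, 0, 0, 0, 0))


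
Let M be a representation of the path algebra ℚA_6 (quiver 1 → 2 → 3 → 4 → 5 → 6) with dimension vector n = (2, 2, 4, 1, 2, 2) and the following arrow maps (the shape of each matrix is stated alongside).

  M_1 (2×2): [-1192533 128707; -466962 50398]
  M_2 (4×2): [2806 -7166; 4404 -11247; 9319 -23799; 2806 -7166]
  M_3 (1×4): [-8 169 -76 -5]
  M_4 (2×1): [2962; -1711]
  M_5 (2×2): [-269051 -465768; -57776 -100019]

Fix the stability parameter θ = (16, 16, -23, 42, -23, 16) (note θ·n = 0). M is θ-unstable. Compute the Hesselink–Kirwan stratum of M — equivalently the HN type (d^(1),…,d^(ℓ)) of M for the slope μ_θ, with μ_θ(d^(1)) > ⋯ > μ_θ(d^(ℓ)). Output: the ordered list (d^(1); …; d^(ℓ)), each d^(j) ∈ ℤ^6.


Interval decomposition of M: I[1,1], I[1,3], I[2,6], I[3,3]^2, I[5,6].
HN type (ℓ=5): μ^(1)=16; μ^(2)=19/2; μ^(3)=3; μ^(4)=-7/2; μ^(5)=-23

((1, 0, 0, 0, 0, 2); (0, 0, 0, 1, 1, 0); (1, 1, 1, 0, 0, 0); (0, 1, 1, 0, 0, 0); (0, 0, 2, 0, 1, 0))


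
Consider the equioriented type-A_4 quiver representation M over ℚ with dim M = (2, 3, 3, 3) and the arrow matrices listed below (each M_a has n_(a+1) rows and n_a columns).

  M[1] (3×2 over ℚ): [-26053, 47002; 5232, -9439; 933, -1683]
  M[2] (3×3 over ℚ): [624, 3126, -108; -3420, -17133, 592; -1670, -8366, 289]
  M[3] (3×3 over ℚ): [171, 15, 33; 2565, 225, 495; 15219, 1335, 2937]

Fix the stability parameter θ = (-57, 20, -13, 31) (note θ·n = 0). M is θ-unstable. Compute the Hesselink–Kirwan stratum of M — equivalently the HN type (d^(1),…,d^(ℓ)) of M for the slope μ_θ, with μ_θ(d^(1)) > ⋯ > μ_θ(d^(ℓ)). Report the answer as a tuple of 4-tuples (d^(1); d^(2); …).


Interval decomposition of M: I[1,3], I[1,4], I[2,2], I[3,3], I[4,4]^2.
HN type (ℓ=5): μ^(1)=31; μ^(2)=20; μ^(3)=7/2; μ^(4)=-13; μ^(5)=-57

((0, 0, 0, 3); (0, 1, 0, 0); (0, 2, 2, 0); (0, 0, 1, 0); (2, 0, 0, 0))


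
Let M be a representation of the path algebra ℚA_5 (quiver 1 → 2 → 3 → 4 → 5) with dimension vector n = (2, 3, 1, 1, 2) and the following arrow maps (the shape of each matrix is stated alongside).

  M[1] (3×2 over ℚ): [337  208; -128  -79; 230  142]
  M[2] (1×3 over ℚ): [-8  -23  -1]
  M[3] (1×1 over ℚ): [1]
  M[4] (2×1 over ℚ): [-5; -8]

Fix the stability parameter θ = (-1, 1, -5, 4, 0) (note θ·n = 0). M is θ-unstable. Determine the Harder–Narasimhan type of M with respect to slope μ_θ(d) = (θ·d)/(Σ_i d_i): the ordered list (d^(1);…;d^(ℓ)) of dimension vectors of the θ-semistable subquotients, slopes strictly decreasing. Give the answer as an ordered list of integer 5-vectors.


Via rank(M_{q-1}∘⋯∘M_p): M ≅ I[1,2], I[1,5], I[2,2], I[5,5].
μ_θ-semistable layers: μ^(1)=2; μ^(2)=1; μ^(3)=0; μ^(4)=-1; μ^(5)=-5/3

((0, 0, 0, 1, 1); (0, 2, 0, 0, 0); (0, 0, 0, 0, 1); (1, 0, 0, 0, 0); (1, 1, 1, 0, 0))


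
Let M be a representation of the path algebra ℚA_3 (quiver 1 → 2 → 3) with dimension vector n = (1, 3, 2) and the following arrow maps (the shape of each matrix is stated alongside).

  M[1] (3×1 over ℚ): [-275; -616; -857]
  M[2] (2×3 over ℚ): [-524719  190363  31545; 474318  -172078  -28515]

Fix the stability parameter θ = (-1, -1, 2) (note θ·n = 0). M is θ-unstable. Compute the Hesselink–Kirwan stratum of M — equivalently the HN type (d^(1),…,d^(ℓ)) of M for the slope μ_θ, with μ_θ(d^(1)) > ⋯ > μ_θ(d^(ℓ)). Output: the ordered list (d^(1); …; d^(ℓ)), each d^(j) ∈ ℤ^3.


Interval decomposition of M: I[1,3], I[2,2], I[2,3].
HN type (ℓ=2): μ^(1)=2; μ^(2)=-1

((0, 0, 2); (1, 3, 0))


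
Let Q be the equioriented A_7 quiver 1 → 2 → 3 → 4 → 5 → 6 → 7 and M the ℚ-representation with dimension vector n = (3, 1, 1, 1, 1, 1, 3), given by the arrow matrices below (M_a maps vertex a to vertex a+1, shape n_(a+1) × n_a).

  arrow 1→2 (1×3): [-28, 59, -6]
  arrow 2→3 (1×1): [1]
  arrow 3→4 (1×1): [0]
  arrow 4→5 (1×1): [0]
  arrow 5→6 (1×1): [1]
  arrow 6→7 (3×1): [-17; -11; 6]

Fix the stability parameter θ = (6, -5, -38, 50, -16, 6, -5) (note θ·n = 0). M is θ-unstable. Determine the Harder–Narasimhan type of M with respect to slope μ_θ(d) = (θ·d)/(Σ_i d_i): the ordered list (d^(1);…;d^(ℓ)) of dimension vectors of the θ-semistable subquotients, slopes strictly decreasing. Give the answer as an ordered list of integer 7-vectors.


Barcode: M ≅ I[1,1]^2, I[1,3], I[4,4], I[5,7], I[7,7]^2. HN layers by μ_θ (6 steps, strictly decreasing):
  μ^(1)=50; μ^(2)=6; μ^(3)=1/2; μ^(4)=-5; μ^(5)=-37/3; μ^(6)=-16

((0, 0, 0, 1, 0, 0, 0); (2, 0, 0, 0, 0, 0, 0); (0, 0, 0, 0, 0, 1, 1); (0, 0, 0, 0, 0, 0, 2); (1, 1, 1, 0, 0, 0, 0); (0, 0, 0, 0, 1, 0, 0))


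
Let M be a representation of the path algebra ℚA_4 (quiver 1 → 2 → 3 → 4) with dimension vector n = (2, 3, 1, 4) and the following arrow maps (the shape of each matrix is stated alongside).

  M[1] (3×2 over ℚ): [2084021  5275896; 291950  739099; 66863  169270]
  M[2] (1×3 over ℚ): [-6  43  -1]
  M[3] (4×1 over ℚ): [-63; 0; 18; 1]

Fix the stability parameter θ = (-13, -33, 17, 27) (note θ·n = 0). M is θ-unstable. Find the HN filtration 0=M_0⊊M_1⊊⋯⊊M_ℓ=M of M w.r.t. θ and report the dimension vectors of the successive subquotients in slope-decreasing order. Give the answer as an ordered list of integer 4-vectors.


Barcode: M ≅ I[1,2], I[1,4], I[2,2], I[4,4]^3. HN layers by μ_θ (4 steps, strictly decreasing):
  μ^(1)=27; μ^(2)=17; μ^(3)=-23; μ^(4)=-33

((0, 0, 0, 4); (0, 0, 1, 0); (2, 2, 0, 0); (0, 1, 0, 0))


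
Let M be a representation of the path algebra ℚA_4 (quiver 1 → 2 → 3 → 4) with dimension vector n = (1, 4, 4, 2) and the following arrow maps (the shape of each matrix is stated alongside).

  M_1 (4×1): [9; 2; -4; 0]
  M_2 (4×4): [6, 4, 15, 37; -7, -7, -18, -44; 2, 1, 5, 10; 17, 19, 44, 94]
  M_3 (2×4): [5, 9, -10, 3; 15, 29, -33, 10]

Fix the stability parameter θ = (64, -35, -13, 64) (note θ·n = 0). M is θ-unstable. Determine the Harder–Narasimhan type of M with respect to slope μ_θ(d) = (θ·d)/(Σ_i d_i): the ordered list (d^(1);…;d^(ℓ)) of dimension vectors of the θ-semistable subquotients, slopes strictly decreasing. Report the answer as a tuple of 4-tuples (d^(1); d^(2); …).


Via rank(M_{q-1}∘⋯∘M_p): M ≅ I[1,4], I[2,3]^2, I[2,4].
μ_θ-semistable layers: μ^(1)=64; μ^(2)=16/3; μ^(3)=-13; μ^(4)=-35

((0, 0, 0, 2); (1, 1, 1, 0); (0, 0, 3, 0); (0, 3, 0, 0))


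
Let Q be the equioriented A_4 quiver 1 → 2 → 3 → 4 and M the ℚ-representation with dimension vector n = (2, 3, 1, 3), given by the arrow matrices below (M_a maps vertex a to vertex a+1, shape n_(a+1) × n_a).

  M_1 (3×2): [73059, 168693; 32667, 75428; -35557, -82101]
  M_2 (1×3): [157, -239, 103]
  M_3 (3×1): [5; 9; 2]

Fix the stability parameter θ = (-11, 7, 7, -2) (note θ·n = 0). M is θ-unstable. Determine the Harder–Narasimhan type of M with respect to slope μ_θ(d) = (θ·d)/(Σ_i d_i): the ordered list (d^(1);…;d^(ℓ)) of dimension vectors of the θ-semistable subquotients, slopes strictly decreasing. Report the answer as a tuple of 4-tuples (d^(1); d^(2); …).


Interval decomposition of M: I[1,2], I[1,4], I[2,2], I[4,4]^2.
HN type (ℓ=4): μ^(1)=7; μ^(2)=4; μ^(3)=-2; μ^(4)=-11

((0, 2, 0, 0); (0, 1, 1, 1); (0, 0, 0, 2); (2, 0, 0, 0))


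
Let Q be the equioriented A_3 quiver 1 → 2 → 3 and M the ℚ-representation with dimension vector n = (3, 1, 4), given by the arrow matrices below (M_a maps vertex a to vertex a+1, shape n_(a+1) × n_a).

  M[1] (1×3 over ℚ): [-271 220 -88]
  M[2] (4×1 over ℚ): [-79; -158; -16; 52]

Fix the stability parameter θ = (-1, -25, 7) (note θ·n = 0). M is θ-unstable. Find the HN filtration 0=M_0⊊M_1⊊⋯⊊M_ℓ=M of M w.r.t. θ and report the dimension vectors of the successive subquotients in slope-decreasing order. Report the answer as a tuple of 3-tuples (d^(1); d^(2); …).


Barcode: M ≅ I[1,1]^2, I[1,3], I[3,3]^3. HN layers by μ_θ (3 steps, strictly decreasing):
  μ^(1)=7; μ^(2)=-1; μ^(3)=-13

((0, 0, 4); (2, 0, 0); (1, 1, 0))


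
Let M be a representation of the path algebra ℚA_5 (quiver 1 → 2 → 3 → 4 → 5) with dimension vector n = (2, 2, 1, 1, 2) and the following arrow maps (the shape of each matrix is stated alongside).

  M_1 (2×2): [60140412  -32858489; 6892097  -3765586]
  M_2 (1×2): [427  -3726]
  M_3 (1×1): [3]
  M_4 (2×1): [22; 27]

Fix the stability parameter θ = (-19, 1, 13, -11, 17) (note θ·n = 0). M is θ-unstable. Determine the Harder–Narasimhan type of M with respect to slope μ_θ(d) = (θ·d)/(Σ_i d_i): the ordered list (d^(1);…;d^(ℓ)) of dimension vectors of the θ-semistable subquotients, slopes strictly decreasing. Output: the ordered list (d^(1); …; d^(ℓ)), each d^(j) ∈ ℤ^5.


Barcode: M ≅ I[1,2], I[1,5], I[5,5]. HN layers by μ_θ (3 steps, strictly decreasing):
  μ^(1)=17; μ^(2)=1; μ^(3)=-19

((0, 0, 0, 0, 2); (0, 2, 1, 1, 0); (2, 0, 0, 0, 0))


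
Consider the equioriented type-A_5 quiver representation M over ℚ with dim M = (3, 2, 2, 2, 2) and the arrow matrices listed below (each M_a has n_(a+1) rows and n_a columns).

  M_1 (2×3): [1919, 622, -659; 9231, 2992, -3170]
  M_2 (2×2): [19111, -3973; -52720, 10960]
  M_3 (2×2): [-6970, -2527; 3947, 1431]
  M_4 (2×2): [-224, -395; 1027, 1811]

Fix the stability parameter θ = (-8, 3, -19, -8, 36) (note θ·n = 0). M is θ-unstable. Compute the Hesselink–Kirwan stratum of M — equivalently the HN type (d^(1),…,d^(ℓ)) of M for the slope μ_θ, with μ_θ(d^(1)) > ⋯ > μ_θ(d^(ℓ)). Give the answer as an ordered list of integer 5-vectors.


Via rank(M_{q-1}∘⋯∘M_p): M ≅ I[1,1], I[1,2], I[1,5], I[3,5].
μ_θ-semistable layers: μ^(1)=36; μ^(2)=3; μ^(3)=-8; μ^(4)=-19

((0, 0, 0, 0, 2); (0, 1, 0, 0, 0); (3, 1, 1, 2, 0); (0, 0, 1, 0, 0))


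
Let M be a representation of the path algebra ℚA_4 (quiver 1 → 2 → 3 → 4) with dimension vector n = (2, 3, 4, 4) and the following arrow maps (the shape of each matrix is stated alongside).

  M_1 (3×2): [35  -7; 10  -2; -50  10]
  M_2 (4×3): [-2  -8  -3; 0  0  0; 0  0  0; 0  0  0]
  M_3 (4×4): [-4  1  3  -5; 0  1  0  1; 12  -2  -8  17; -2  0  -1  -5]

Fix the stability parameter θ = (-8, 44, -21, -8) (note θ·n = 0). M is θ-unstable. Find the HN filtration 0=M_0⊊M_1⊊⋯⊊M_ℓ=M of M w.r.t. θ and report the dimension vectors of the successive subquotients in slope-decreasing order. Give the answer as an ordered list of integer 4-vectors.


Barcode: M ≅ I[1,1], I[1,2], I[2,2], I[2,4], I[3,4]^3. HN layers by μ_θ (4 steps, strictly decreasing):
  μ^(1)=44; μ^(2)=5; μ^(3)=-8; μ^(4)=-21

((0, 2, 0, 0); (0, 1, 1, 1); (2, 0, 0, 3); (0, 0, 3, 0))


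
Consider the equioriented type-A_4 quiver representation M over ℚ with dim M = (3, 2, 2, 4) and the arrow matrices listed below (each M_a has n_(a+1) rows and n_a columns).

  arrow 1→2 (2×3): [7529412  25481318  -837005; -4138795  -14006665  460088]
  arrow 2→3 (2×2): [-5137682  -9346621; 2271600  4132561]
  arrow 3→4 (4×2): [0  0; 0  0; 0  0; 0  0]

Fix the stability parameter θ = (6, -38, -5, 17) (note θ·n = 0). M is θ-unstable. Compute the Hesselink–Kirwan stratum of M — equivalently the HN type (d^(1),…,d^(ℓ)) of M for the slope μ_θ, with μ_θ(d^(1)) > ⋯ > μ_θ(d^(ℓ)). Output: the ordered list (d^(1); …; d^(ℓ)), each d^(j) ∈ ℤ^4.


Via rank(M_{q-1}∘⋯∘M_p): M ≅ I[1,1], I[1,3]^2, I[4,4]^4.
μ_θ-semistable layers: μ^(1)=17; μ^(2)=6; μ^(3)=-5; μ^(4)=-16

((0, 0, 0, 4); (1, 0, 0, 0); (0, 0, 2, 0); (2, 2, 0, 0))


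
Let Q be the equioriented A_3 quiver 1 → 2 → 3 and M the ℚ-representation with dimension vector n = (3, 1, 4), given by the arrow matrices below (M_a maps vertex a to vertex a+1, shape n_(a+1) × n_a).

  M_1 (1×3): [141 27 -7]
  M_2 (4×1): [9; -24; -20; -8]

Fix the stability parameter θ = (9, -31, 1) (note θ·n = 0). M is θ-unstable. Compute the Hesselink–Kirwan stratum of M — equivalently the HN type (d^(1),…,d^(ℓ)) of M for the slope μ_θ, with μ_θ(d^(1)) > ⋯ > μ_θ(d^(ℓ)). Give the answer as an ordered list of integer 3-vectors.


Barcode: M ≅ I[1,1]^2, I[1,3], I[3,3]^3. HN layers by μ_θ (3 steps, strictly decreasing):
  μ^(1)=9; μ^(2)=1; μ^(3)=-11

((2, 0, 0); (0, 0, 4); (1, 1, 0))


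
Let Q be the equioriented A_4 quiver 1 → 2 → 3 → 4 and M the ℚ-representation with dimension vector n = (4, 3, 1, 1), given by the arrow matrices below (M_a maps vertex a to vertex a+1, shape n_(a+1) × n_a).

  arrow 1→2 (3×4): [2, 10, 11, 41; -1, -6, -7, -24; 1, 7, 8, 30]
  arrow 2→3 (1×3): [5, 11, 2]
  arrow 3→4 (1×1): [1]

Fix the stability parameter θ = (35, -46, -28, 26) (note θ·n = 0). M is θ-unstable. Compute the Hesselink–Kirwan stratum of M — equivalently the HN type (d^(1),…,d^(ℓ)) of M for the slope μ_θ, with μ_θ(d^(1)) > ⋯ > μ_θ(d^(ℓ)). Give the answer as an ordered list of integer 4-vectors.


Interval decomposition of M: I[1,1], I[1,2]^2, I[1,4].
HN type (ℓ=4): μ^(1)=35; μ^(2)=26; μ^(3)=-11/2; μ^(4)=-13

((1, 0, 0, 0); (0, 0, 0, 1); (2, 2, 0, 0); (1, 1, 1, 0))


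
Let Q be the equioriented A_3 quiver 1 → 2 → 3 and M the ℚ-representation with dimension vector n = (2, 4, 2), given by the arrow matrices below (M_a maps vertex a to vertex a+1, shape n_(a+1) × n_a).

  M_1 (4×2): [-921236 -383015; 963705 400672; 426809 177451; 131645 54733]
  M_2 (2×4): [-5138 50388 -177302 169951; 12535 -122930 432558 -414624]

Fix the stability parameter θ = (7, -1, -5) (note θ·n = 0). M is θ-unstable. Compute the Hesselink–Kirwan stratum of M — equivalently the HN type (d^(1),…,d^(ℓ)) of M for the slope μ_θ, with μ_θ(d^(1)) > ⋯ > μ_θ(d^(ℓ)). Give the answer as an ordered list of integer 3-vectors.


Interval decomposition of M: I[1,3]^2, I[2,2]^2.
HN type (ℓ=2): μ^(1)=1/3; μ^(2)=-1

((2, 2, 2); (0, 2, 0))


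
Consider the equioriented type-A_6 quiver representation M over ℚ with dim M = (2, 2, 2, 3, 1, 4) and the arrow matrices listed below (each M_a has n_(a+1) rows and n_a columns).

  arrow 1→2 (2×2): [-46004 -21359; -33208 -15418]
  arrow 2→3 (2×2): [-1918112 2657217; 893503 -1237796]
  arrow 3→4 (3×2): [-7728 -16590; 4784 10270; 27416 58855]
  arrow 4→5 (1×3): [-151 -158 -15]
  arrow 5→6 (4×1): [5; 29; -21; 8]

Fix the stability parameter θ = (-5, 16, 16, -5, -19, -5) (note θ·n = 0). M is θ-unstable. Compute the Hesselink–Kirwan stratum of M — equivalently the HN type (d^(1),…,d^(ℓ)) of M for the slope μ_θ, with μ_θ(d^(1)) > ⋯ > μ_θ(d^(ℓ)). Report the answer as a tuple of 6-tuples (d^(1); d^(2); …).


Via rank(M_{q-1}∘⋯∘M_p): M ≅ I[1,1], I[1,6], I[2,3], I[4,4]^2, I[6,6]^3.
μ_θ-semistable layers: μ^(1)=16; μ^(2)=3/5; μ^(3)=-5

((0, 1, 1, 0, 0, 0); (0, 1, 1, 1, 1, 1); (2, 0, 0, 2, 0, 3))


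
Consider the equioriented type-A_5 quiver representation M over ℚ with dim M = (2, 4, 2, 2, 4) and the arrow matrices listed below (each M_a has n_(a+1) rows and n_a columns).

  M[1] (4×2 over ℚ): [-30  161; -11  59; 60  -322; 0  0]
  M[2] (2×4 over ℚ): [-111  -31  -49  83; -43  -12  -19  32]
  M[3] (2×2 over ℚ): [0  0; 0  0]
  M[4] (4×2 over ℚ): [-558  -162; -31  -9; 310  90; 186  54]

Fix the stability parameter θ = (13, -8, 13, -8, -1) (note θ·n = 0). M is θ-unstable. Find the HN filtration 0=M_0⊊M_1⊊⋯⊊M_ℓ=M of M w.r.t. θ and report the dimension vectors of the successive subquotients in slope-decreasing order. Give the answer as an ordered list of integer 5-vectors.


Via rank(M_{q-1}∘⋯∘M_p): M ≅ I[1,3]^2, I[2,2]^2, I[4,4], I[4,5], I[5,5]^3.
μ_θ-semistable layers: μ^(1)=13; μ^(2)=5/2; μ^(3)=-1; μ^(4)=-8

((0, 0, 2, 0, 0); (2, 2, 0, 0, 0); (0, 0, 0, 0, 4); (0, 2, 0, 2, 0))


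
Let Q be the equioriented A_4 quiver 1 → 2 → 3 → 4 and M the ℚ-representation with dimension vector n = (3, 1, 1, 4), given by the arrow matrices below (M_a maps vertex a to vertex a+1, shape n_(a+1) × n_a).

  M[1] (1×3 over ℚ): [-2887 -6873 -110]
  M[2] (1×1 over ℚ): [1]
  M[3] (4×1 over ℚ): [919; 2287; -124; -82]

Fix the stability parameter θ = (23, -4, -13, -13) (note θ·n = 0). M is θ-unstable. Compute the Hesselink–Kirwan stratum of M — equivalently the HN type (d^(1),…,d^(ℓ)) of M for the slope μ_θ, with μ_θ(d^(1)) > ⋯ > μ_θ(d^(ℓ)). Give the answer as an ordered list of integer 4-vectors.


Via rank(M_{q-1}∘⋯∘M_p): M ≅ I[1,1]^2, I[1,4], I[4,4]^3.
μ_θ-semistable layers: μ^(1)=23; μ^(2)=-7/4; μ^(3)=-13

((2, 0, 0, 0); (1, 1, 1, 1); (0, 0, 0, 3))


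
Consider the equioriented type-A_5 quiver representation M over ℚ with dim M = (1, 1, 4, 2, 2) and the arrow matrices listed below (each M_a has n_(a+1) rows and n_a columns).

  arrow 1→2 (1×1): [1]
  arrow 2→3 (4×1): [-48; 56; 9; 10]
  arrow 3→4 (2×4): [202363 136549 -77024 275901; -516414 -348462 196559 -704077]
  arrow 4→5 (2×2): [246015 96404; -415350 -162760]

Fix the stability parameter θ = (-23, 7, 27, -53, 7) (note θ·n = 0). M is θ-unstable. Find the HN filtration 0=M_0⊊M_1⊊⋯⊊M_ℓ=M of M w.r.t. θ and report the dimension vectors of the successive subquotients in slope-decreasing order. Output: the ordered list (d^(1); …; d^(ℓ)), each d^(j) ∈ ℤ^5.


Interval decomposition of M: I[1,5], I[3,3]^2, I[3,4], I[5,5].
HN type (ℓ=5): μ^(1)=27; μ^(2)=7; μ^(3)=-19/3; μ^(4)=-13; μ^(5)=-23

((0, 0, 2, 0, 0); (0, 0, 0, 0, 2); (0, 1, 1, 1, 0); (0, 0, 1, 1, 0); (1, 0, 0, 0, 0))


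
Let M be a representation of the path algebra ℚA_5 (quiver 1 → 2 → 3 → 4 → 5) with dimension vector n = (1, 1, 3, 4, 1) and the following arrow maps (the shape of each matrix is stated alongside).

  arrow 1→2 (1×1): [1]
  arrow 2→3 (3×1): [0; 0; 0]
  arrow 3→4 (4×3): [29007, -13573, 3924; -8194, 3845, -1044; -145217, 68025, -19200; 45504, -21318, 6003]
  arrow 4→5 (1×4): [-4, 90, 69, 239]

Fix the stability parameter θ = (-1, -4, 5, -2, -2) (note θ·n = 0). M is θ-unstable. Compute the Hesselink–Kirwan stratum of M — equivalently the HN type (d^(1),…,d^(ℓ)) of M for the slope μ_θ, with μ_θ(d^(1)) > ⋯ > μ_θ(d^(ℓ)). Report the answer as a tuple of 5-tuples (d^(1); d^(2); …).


Interval decomposition of M: I[1,2], I[3,4]^2, I[3,5], I[4,4].
HN type (ℓ=4): μ^(1)=3/2; μ^(2)=1/3; μ^(3)=-2; μ^(4)=-5/2

((0, 0, 2, 2, 0); (0, 0, 1, 1, 1); (0, 0, 0, 1, 0); (1, 1, 0, 0, 0))


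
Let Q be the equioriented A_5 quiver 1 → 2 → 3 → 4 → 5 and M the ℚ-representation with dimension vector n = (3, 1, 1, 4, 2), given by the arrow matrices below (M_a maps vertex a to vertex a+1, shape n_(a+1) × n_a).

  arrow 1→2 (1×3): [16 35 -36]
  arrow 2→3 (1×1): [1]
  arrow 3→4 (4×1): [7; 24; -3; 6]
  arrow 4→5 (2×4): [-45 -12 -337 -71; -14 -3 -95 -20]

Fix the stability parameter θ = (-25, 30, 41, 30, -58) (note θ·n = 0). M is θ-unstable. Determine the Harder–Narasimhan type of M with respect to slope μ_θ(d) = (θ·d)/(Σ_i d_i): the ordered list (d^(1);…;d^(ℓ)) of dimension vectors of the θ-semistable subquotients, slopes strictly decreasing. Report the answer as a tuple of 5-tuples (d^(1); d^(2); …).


Via rank(M_{q-1}∘⋯∘M_p): M ≅ I[1,1]^2, I[1,5], I[4,4]^2, I[4,5].
μ_θ-semistable layers: μ^(1)=30; μ^(2)=43/4; μ^(3)=-14; μ^(4)=-25

((0, 0, 0, 2, 0); (0, 1, 1, 1, 1); (0, 0, 0, 1, 1); (3, 0, 0, 0, 0))


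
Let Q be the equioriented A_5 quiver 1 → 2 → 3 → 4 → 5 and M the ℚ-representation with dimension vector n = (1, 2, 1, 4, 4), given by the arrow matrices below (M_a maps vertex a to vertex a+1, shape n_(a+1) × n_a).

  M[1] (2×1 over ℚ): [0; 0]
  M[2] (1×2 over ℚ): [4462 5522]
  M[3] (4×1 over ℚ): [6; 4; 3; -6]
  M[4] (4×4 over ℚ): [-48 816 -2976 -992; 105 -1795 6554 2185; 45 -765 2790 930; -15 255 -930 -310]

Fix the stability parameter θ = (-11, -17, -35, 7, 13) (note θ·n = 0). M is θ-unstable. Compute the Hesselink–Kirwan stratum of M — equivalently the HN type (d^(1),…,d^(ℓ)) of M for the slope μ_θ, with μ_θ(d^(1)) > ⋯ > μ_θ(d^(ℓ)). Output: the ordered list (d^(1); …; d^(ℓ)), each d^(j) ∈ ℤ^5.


Barcode: M ≅ I[1,1], I[2,2], I[2,5], I[4,4]^2, I[4,5], I[5,5]^2. HN layers by μ_θ (5 steps, strictly decreasing):
  μ^(1)=13; μ^(2)=7; μ^(3)=-11; μ^(4)=-17; μ^(5)=-26

((0, 0, 0, 0, 4); (0, 0, 0, 4, 0); (1, 0, 0, 0, 0); (0, 1, 0, 0, 0); (0, 1, 1, 0, 0))


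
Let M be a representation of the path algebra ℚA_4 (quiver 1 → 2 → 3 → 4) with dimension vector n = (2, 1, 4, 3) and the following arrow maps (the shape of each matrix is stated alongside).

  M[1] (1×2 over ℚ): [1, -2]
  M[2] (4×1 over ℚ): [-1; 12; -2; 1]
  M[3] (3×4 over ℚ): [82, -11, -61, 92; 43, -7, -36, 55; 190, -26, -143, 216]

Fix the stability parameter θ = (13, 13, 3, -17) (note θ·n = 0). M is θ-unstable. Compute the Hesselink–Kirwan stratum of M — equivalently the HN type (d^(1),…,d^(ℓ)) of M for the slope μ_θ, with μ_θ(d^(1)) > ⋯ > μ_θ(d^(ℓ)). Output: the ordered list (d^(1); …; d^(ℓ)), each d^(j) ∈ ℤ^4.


Via rank(M_{q-1}∘⋯∘M_p): M ≅ I[1,1], I[1,3], I[3,4]^3.
μ_θ-semistable layers: μ^(1)=13; μ^(2)=29/3; μ^(3)=-7

((1, 0, 0, 0); (1, 1, 1, 0); (0, 0, 3, 3))


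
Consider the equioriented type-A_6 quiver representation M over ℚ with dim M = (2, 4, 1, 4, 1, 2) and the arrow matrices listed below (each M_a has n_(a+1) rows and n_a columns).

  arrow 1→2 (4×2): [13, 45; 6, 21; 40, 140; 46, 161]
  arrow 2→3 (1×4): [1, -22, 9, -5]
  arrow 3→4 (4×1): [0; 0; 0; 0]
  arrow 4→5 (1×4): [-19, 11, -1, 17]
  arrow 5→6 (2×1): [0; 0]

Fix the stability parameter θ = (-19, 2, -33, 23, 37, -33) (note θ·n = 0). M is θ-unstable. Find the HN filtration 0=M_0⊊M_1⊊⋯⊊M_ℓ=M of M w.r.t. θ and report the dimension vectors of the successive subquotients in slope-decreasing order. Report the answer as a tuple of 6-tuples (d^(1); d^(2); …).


Barcode: M ≅ I[1,2], I[1,3], I[2,2]^2, I[4,4]^3, I[4,5], I[6,6]^2. HN layers by μ_θ (6 steps, strictly decreasing):
  μ^(1)=37; μ^(2)=23; μ^(3)=2; μ^(4)=-31/2; μ^(5)=-19; μ^(6)=-33

((0, 0, 0, 0, 1, 0); (0, 0, 0, 4, 0, 0); (0, 3, 0, 0, 0, 0); (0, 1, 1, 0, 0, 0); (2, 0, 0, 0, 0, 0); (0, 0, 0, 0, 0, 2))


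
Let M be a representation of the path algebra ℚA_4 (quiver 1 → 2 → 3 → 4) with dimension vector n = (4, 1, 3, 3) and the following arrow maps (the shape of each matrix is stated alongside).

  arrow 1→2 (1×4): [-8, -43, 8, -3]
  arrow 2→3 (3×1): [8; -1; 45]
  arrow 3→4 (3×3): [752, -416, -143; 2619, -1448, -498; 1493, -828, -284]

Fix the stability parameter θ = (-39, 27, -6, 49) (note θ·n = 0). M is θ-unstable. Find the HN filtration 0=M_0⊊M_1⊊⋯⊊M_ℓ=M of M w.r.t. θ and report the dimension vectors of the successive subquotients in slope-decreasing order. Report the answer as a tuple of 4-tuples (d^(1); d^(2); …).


Interval decomposition of M: I[1,1]^3, I[1,4], I[3,4]^2.
HN type (ℓ=4): μ^(1)=49; μ^(2)=21/2; μ^(3)=-6; μ^(4)=-39

((0, 0, 0, 3); (0, 1, 1, 0); (0, 0, 2, 0); (4, 0, 0, 0))


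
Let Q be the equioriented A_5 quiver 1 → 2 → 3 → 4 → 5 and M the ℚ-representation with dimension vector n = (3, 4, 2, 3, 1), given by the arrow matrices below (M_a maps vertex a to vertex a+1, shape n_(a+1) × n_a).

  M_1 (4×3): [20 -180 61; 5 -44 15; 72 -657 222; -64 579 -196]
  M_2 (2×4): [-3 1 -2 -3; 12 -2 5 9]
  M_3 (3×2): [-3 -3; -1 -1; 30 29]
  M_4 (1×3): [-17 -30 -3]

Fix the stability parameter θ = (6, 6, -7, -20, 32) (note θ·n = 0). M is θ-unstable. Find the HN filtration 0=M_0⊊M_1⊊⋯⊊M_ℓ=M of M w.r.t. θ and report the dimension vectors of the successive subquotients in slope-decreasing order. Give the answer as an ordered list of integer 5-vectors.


Via rank(M_{q-1}∘⋯∘M_p): M ≅ I[1,2]^2, I[1,5], I[2,4], I[4,4].
μ_θ-semistable layers: μ^(1)=32; μ^(2)=6; μ^(3)=-15/4; μ^(4)=-7; μ^(5)=-20

((0, 0, 0, 0, 1); (2, 2, 0, 0, 0); (1, 1, 1, 1, 0); (0, 1, 1, 1, 0); (0, 0, 0, 1, 0))


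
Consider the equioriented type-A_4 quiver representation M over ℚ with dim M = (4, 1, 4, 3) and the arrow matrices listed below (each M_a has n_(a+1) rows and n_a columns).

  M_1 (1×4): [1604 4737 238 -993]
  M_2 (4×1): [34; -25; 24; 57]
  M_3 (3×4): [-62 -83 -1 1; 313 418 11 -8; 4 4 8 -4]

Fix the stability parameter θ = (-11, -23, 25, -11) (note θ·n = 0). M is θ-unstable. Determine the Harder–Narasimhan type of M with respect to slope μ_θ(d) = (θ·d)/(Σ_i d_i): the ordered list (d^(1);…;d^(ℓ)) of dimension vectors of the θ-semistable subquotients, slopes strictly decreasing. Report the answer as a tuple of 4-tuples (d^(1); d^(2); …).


Via rank(M_{q-1}∘⋯∘M_p): M ≅ I[1,1]^3, I[1,3], I[3,3], I[3,4]^2, I[4,4].
μ_θ-semistable layers: μ^(1)=25; μ^(2)=7; μ^(3)=-11; μ^(4)=-17

((0, 0, 2, 0); (0, 0, 2, 2); (3, 0, 0, 1); (1, 1, 0, 0))


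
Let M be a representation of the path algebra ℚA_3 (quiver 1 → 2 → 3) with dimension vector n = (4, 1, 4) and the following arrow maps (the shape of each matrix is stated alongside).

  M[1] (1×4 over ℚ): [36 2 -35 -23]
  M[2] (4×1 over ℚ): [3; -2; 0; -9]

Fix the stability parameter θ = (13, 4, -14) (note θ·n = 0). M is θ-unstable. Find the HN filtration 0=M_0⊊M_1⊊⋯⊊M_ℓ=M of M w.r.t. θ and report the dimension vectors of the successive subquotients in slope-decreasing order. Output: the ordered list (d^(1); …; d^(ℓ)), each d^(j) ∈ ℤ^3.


Barcode: M ≅ I[1,1]^3, I[1,3], I[3,3]^3. HN layers by μ_θ (3 steps, strictly decreasing):
  μ^(1)=13; μ^(2)=1; μ^(3)=-14

((3, 0, 0); (1, 1, 1); (0, 0, 3))


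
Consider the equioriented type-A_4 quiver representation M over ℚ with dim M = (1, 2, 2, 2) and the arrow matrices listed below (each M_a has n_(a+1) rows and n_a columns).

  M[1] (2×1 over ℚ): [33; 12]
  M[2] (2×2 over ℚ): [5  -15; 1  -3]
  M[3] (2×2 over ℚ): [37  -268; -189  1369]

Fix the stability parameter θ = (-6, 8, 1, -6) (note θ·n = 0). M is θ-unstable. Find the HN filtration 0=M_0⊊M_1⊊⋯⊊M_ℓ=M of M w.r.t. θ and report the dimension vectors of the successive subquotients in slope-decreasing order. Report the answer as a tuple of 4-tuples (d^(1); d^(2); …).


Via rank(M_{q-1}∘⋯∘M_p): M ≅ I[1,4], I[2,2], I[3,4].
μ_θ-semistable layers: μ^(1)=8; μ^(2)=1; μ^(3)=-5/2; μ^(4)=-6

((0, 1, 0, 0); (0, 1, 1, 1); (0, 0, 1, 1); (1, 0, 0, 0))


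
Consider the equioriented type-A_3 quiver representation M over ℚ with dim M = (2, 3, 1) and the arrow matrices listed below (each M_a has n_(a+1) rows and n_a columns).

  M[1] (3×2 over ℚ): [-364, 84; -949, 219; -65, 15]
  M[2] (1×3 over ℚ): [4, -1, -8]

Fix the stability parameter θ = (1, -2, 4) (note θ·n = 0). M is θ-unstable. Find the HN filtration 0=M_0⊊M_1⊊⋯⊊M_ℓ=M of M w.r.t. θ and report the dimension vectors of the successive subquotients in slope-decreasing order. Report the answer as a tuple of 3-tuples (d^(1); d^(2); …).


Via rank(M_{q-1}∘⋯∘M_p): M ≅ I[1,1], I[1,3], I[2,2]^2.
μ_θ-semistable layers: μ^(1)=4; μ^(2)=1; μ^(3)=-1/2; μ^(4)=-2

((0, 0, 1); (1, 0, 0); (1, 1, 0); (0, 2, 0))


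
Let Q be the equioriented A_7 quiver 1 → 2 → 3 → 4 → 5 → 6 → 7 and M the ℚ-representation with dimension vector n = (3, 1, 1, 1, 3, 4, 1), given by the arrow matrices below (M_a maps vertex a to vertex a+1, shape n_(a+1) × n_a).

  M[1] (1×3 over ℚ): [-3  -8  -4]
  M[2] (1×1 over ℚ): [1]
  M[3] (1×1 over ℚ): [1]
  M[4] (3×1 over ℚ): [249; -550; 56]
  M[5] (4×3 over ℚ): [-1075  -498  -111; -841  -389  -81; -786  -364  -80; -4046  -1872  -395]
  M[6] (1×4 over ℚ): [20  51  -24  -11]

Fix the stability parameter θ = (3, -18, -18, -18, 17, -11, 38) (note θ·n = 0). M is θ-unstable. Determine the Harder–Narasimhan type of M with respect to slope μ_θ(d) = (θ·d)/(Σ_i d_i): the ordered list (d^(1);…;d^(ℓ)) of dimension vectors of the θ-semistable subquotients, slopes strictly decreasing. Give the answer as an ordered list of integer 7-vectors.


Via rank(M_{q-1}∘⋯∘M_p): M ≅ I[1,1]^2, I[1,7], I[5,6]^2, I[6,6].
μ_θ-semistable layers: μ^(1)=38; μ^(2)=3; μ^(3)=-11; μ^(4)=-51/4

((0, 0, 0, 0, 0, 0, 1); (2, 0, 0, 0, 3, 3, 0); (0, 0, 0, 0, 0, 1, 0); (1, 1, 1, 1, 0, 0, 0))


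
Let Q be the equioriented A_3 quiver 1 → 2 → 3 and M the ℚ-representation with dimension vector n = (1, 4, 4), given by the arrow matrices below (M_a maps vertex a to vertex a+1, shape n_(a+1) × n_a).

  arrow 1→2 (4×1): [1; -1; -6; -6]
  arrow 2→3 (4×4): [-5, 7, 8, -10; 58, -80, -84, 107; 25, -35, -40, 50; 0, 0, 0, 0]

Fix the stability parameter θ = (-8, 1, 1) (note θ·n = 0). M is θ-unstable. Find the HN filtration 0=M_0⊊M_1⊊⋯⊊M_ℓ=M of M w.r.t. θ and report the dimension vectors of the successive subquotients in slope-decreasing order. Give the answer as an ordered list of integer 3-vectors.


Via rank(M_{q-1}∘⋯∘M_p): M ≅ I[1,2], I[2,2], I[2,3]^2, I[3,3]^2.
μ_θ-semistable layers: μ^(1)=1; μ^(2)=-8

((0, 4, 4); (1, 0, 0))


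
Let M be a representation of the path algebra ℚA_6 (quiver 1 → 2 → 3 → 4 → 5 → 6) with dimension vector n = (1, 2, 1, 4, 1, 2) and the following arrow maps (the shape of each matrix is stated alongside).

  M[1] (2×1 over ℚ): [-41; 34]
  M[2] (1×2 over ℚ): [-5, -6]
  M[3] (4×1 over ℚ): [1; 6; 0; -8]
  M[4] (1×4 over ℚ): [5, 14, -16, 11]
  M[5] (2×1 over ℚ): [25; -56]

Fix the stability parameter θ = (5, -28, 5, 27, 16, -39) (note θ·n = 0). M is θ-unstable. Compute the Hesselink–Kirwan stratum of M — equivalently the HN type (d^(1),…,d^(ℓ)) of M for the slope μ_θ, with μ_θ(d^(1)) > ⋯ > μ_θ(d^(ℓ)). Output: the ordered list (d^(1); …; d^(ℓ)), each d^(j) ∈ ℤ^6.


Barcode: M ≅ I[1,6], I[2,2], I[4,4]^3, I[6,6]. HN layers by μ_θ (5 steps, strictly decreasing):
  μ^(1)=27; μ^(2)=9/4; μ^(3)=-23/2; μ^(4)=-28; μ^(5)=-39

((0, 0, 0, 3, 0, 0); (0, 0, 1, 1, 1, 1); (1, 1, 0, 0, 0, 0); (0, 1, 0, 0, 0, 0); (0, 0, 0, 0, 0, 1))


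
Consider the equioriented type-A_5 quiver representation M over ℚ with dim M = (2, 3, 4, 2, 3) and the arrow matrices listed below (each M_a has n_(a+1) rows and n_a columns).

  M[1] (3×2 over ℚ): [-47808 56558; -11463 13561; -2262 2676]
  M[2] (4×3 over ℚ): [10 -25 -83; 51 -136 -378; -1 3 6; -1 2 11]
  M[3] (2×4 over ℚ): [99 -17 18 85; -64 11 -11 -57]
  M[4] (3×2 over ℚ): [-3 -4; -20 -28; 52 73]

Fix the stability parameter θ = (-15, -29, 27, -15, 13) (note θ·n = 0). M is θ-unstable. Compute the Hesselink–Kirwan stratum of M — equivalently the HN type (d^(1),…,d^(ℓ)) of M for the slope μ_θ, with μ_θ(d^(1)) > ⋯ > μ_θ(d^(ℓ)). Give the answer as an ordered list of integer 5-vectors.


Interval decomposition of M: I[1,5]^2, I[2,3], I[3,3], I[5,5].
HN type (ℓ=5): μ^(1)=27; μ^(2)=13; μ^(3)=6; μ^(4)=-22; μ^(5)=-29

((0, 0, 2, 0, 0); (0, 0, 0, 0, 3); (0, 0, 2, 2, 0); (2, 2, 0, 0, 0); (0, 1, 0, 0, 0))


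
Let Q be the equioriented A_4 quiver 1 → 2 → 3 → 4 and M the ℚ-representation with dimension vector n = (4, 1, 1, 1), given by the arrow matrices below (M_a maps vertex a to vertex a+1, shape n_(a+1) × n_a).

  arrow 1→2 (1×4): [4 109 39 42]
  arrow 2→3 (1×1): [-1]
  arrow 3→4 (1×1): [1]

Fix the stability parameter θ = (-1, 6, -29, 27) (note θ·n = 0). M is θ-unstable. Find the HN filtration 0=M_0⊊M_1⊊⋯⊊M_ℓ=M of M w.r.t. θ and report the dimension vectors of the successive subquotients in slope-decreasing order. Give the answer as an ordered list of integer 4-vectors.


Interval decomposition of M: I[1,1]^3, I[1,4].
HN type (ℓ=3): μ^(1)=27; μ^(2)=-1; μ^(3)=-8

((0, 0, 0, 1); (3, 0, 0, 0); (1, 1, 1, 0))


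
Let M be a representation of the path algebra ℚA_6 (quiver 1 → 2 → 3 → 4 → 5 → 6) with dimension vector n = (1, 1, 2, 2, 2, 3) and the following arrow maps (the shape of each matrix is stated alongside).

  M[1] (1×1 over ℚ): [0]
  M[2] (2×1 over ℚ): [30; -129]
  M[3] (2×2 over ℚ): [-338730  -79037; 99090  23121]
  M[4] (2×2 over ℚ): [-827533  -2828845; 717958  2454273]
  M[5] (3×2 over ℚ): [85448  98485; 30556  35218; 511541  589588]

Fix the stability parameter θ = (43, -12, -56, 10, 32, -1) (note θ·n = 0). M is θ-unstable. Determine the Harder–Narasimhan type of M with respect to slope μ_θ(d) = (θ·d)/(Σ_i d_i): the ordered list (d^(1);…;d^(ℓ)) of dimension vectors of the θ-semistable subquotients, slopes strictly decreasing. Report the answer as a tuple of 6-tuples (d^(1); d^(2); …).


Interval decomposition of M: I[1,1], I[2,6], I[3,3], I[4,6], I[6,6].
HN type (ℓ=6): μ^(1)=43; μ^(2)=31/2; μ^(3)=10; μ^(4)=-1; μ^(5)=-34; μ^(6)=-56

((1, 0, 0, 0, 0, 0); (0, 0, 0, 0, 2, 2); (0, 0, 0, 2, 0, 0); (0, 0, 0, 0, 0, 1); (0, 1, 1, 0, 0, 0); (0, 0, 1, 0, 0, 0))


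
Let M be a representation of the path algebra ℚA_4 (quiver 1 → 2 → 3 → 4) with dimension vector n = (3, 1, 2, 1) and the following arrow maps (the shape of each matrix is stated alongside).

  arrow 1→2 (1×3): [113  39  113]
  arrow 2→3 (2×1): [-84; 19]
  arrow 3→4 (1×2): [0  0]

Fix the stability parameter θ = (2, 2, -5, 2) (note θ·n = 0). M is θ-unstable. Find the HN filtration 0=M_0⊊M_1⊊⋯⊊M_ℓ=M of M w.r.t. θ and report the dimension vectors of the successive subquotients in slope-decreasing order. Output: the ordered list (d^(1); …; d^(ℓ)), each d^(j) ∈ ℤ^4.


Via rank(M_{q-1}∘⋯∘M_p): M ≅ I[1,1]^2, I[1,3], I[3,3], I[4,4].
μ_θ-semistable layers: μ^(1)=2; μ^(2)=-1/3; μ^(3)=-5

((2, 0, 0, 1); (1, 1, 1, 0); (0, 0, 1, 0))


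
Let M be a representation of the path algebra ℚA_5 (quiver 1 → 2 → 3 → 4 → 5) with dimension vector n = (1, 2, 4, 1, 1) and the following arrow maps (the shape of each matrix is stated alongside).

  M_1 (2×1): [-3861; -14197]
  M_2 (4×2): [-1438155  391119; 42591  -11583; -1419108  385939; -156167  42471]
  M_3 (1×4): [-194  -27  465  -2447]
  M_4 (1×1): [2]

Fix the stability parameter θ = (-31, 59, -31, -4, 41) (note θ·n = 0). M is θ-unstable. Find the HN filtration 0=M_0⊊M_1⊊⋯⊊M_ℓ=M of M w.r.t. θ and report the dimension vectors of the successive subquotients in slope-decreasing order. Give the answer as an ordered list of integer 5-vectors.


Interval decomposition of M: I[1,5], I[2,3], I[3,3]^2.
HN type (ℓ=4): μ^(1)=41; μ^(2)=14; μ^(3)=8; μ^(4)=-31

((0, 0, 0, 0, 1); (0, 1, 1, 0, 0); (0, 1, 1, 1, 0); (1, 0, 2, 0, 0))


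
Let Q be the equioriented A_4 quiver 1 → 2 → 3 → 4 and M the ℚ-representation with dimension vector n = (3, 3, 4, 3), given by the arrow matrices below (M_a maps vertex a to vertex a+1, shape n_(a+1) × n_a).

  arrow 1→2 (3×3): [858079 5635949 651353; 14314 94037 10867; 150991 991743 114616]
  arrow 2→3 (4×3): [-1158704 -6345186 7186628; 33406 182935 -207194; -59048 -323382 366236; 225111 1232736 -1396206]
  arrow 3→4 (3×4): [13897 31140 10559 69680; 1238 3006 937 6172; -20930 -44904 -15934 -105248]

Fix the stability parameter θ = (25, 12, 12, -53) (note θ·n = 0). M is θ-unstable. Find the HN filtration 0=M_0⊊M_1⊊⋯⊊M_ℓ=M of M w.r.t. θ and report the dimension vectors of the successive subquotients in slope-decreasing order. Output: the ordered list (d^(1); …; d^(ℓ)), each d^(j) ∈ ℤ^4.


Via rank(M_{q-1}∘⋯∘M_p): M ≅ I[1,2], I[1,3]^2, I[3,4]^2, I[4,4].
μ_θ-semistable layers: μ^(1)=37/2; μ^(2)=49/3; μ^(3)=-41/2; μ^(4)=-53

((1, 1, 0, 0); (2, 2, 2, 0); (0, 0, 2, 2); (0, 0, 0, 1))


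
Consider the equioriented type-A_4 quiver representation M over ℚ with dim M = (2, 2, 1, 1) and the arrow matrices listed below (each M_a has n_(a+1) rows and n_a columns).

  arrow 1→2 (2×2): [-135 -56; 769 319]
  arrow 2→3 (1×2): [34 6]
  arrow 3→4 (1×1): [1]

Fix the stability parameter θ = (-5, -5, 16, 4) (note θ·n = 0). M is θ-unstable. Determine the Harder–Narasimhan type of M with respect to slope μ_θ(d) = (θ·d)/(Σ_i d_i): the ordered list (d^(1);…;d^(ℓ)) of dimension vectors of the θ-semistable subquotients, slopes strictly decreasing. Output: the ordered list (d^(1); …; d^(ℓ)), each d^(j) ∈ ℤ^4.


Interval decomposition of M: I[1,2], I[1,4].
HN type (ℓ=2): μ^(1)=10; μ^(2)=-5

((0, 0, 1, 1); (2, 2, 0, 0))


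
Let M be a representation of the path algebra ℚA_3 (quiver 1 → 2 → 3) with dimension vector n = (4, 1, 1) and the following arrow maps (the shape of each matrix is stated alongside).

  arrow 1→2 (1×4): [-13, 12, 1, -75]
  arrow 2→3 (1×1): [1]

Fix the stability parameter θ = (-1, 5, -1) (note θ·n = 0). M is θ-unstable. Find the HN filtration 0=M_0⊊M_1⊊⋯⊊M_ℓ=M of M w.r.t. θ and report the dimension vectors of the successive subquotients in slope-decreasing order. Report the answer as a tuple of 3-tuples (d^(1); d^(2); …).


Interval decomposition of M: I[1,1]^3, I[1,3].
HN type (ℓ=2): μ^(1)=2; μ^(2)=-1

((0, 1, 1); (4, 0, 0))


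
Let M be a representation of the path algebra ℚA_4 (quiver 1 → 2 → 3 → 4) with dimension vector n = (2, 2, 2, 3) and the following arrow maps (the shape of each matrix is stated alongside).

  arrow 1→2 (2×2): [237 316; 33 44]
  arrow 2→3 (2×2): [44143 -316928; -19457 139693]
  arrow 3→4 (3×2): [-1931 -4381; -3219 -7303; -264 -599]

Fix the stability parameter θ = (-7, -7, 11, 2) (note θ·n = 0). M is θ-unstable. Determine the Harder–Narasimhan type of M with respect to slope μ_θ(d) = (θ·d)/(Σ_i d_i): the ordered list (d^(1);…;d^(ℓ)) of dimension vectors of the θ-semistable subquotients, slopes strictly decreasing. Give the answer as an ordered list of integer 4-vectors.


Barcode: M ≅ I[1,1], I[1,4], I[2,4], I[4,4]. HN layers by μ_θ (3 steps, strictly decreasing):
  μ^(1)=13/2; μ^(2)=2; μ^(3)=-7

((0, 0, 2, 2); (0, 0, 0, 1); (2, 2, 0, 0))
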